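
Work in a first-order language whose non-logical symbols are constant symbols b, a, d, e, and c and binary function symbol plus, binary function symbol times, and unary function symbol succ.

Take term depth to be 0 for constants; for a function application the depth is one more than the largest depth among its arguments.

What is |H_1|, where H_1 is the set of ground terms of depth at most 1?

Write N_k for the number of ground terms of depth ≤ k. A term of depth ≤ k is either a constant or a function symbol applied to arguments of depth ≤ k−1, so N_k = 5 + N_{k-1}^2 + N_{k-1}^2 + N_{k-1}.
N_0 = 5
N_1 = 5 + 5^2 + 5^2 + 5 = 60

60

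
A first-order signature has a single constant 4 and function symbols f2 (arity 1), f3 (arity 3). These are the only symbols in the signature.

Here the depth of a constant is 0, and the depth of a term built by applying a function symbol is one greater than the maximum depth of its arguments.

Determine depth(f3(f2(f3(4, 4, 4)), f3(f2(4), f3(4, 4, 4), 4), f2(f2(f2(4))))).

depth(f3(4, 4, 4)) = 1 + max(0, 0, 0) = 1
depth(f2(f3(4, 4, 4))) = 1 + depth(f3(4, 4, 4)) = 1 + 1 = 2
depth(f2(4)) = 1 + depth(4) = 1 + 0 = 1
depth(f3(f2(4), f3(4, 4, 4), 4)) = 1 + max(1, 1, 0) = 2
depth(f2(f2(4))) = 1 + depth(f2(4)) = 1 + 1 = 2
depth(f2(f2(f2(4)))) = 1 + depth(f2(f2(4))) = 1 + 2 = 3
depth(f3(f2(f3(4, 4, 4)), f3(f2(4), f3(4, 4, 4), 4), f2(f2(f2(4))))) = 1 + max(2, 2, 3) = 4

4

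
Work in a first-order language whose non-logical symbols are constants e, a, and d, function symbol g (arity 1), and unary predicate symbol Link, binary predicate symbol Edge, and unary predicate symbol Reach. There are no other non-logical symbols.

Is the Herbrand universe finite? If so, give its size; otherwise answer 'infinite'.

The signature has at least one function symbol (g, arity 1) and at least one constant (e).
Iterating g gives infinitely many distinct ground terms: e, g(e), g(g(e)), ...
So the Herbrand universe is infinite.

infinite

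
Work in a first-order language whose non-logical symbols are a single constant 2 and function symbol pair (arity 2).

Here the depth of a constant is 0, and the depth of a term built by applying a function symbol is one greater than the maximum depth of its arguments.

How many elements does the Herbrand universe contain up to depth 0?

1

Let N_k = |{terms of depth ≤ k}|. Then N_0 = 1 and N_k = 1 + N_{k-1}^2 for k ≥ 1 (one summand per function symbol, arity giving the exponent).
N_0 = 1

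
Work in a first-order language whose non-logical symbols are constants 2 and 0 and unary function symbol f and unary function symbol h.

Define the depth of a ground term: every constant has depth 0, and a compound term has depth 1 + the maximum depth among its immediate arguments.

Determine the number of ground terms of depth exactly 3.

16

Let N_k = |{terms of depth ≤ k}|. Then N_0 = 2 and N_k = 2 + N_{k-1} + N_{k-1} for k ≥ 1 (one summand per function symbol, arity giving the exponent).
N_0 = 2
N_1 = 2 + 2 + 2 = 6
N_2 = 2 + 6 + 6 = 14
N_3 = 2 + 14 + 14 = 30
Terms of depth exactly 3: N_3 − N_2 = 30 − 14 = 16.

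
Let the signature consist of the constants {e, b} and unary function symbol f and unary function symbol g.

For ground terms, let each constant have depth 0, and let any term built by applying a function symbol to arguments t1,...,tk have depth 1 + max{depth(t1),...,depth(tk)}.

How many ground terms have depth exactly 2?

Write N_k for the number of ground terms of depth ≤ k. A term of depth ≤ k is either a constant or a function symbol applied to arguments of depth ≤ k−1, so N_k = 2 + N_{k-1} + N_{k-1}.
N_0 = 2
N_1 = 2 + 2 + 2 = 6
N_2 = 2 + 6 + 6 = 14
Terms of depth exactly 2: N_2 − N_1 = 14 − 6 = 8.

8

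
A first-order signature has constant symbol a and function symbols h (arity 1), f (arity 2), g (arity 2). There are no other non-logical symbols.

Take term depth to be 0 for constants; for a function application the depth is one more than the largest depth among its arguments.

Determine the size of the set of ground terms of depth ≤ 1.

4

Count level by level. With function symbols h/1, f/2, g/2, the terms of depth ≤ k are the 1 constant together with each function applied to depth-≤(k−1) tuples, so N_k = 1 + N_{k-1} + N_{k-1}^2 + N_{k-1}^2.
N_0 = 1
N_1 = 1 + 1 + 1^2 + 1^2 = 4
Explicitly: a, h(a), f(a, a), g(a, a).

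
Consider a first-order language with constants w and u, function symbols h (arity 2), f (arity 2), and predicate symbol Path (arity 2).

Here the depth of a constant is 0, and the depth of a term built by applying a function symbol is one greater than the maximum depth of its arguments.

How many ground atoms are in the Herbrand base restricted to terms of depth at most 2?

40804

First count ground terms of depth ≤ 2.
If N_k denotes the number of depth-≤k ground terms, the 2 constants give N_0 = 2, and each function symbol of arity r contributes N_{k-1}^r new terms at level k: N_k = 2 + N_{k-1}^2 + N_{k-1}^2.
N_0 = 2
N_1 = 2 + 2^2 + 2^2 = 10
N_2 = 2 + 10^2 + 10^2 = 202
So |H| = 202.
Ground atoms are formed by filling each argument slot of a predicate with a term from H, so an r-ary predicate gives |H|^r atoms:
  Path: 202^2 = 40804
Total ground atoms: 40804.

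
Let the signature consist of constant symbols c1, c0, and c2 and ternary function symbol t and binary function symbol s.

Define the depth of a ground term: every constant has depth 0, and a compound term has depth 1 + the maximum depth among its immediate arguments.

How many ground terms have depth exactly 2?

60804

If N_k denotes the number of depth-≤k ground terms, the 3 constants give N_0 = 3, and each function symbol of arity r contributes N_{k-1}^r new terms at level k: N_k = 3 + N_{k-1}^3 + N_{k-1}^2.
N_0 = 3
N_1 = 3 + 3^3 + 3^2 = 39
N_2 = 3 + 39^3 + 39^2 = 60843
Terms of depth exactly 2: N_2 − N_1 = 60843 − 39 = 60804.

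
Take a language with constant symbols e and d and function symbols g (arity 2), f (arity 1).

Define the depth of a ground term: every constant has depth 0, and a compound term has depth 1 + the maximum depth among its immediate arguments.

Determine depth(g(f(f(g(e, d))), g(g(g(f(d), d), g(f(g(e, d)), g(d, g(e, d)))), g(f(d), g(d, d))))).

6

depth(g(e, d)) = 1 + max(0, 0) = 1
depth(f(g(e, d))) = 1 + depth(g(e, d)) = 1 + 1 = 2
depth(f(f(g(e, d)))) = 1 + depth(f(g(e, d))) = 1 + 2 = 3
depth(f(d)) = 1 + depth(d) = 1 + 0 = 1
depth(g(f(d), d)) = 1 + max(1, 0) = 2
depth(g(d, g(e, d))) = 1 + max(0, 1) = 2
depth(g(f(g(e, d)), g(d, g(e, d)))) = 1 + max(2, 2) = 3
depth(g(g(f(d), d), g(f(g(e, d)), g(d, g(e, d))))) = 1 + max(2, 3) = 4
depth(g(d, d)) = 1 + max(0, 0) = 1
depth(g(f(d), g(d, d))) = 1 + max(1, 1) = 2
depth(g(g(g(f(d), d), g(f(g(e, d)), g(d, g(e, d)))), g(f(d), g(d, d)))) = 1 + max(4, 2) = 5
depth(g(f(f(g(e, d))), g(g(g(f(d), d), g(f(g(e, d)), g(d, g(e, d)))), g(f(d), g(d, d))))) = 1 + max(3, 5) = 6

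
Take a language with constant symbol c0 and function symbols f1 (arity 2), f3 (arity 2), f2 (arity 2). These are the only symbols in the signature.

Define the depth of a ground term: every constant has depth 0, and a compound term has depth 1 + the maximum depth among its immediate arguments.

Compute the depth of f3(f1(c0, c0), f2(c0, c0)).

2

depth(f1(c0, c0)) = 1 + max(0, 0) = 1
depth(f2(c0, c0)) = 1 + max(0, 0) = 1
depth(f3(f1(c0, c0), f2(c0, c0))) = 1 + max(1, 1) = 2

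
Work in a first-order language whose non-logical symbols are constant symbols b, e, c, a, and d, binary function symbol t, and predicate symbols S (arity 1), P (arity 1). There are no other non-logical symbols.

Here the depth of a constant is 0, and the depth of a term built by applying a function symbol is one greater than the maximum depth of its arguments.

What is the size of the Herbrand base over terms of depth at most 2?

1810

First count ground terms of depth ≤ 2.
Let N_k count ground terms of depth at most k. Each non-constant term of depth ≤ k is some function symbol applied to depth-≤(k−1) arguments, giving N_k = 5 + N_{k-1}^2.
N_0 = 5
N_1 = 5 + 5^2 = 30
N_2 = 5 + 30^2 = 905
So |H| = 905.
For each predicate symbol, the number of ground atoms is |H| raised to its arity; summing:
  S: 905;  P: 905
Total ground atoms: 905 + 905 = 1810.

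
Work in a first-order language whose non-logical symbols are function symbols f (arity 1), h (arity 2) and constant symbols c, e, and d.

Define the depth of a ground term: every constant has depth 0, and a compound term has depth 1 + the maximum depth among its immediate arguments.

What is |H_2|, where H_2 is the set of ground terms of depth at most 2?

Count level by level. With function symbols f/1, h/2, the terms of depth ≤ k are the 3 constants together with each function applied to depth-≤(k−1) tuples, so N_k = 3 + N_{k-1} + N_{k-1}^2.
N_0 = 3
N_1 = 3 + 3 + 3^2 = 15
N_2 = 3 + 15 + 15^2 = 243

243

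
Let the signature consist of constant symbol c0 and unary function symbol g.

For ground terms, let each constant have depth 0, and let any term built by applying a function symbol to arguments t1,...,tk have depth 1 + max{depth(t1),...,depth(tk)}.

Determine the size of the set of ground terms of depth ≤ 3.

4

Let N_k = |{terms of depth ≤ k}|. Then N_0 = 1 and N_k = 1 + N_{k-1} for k ≥ 1 (one summand per function symbol, arity giving the exponent).
N_0 = 1
N_1 = 1 + 1 = 2
N_2 = 1 + 2 = 3
N_3 = 1 + 3 = 4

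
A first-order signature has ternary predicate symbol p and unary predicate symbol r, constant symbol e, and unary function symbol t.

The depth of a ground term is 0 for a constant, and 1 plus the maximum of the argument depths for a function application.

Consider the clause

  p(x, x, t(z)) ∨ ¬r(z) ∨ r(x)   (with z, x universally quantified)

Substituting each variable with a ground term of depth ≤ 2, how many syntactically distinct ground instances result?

9

Ground terms of depth ≤ 2:
  If N_k denotes the number of depth-≤k ground terms, the 1 constant gives N_0 = 1, and each function symbol of arity r contributes N_{k-1}^r new terms at level k: N_k = 1 + N_{k-1}.
  N_0 = 1
  N_1 = 1 + 1 = 2
  N_2 = 1 + 2 = 3
  Explicitly: e, t(e), t(t(e)).
So there are 3 ground terms available for substitution.
Each of z, x ranges independently over the available ground terms, and distinct assignments produce distinct instances.
Number of ground instances = 3^2 = 9.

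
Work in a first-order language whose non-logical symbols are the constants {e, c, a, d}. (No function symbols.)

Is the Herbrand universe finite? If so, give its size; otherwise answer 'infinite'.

4

There are no function symbols, so every ground term is one of the 4 constants.
The Herbrand universe is {e, c, a, d}, which is finite with 4 elements.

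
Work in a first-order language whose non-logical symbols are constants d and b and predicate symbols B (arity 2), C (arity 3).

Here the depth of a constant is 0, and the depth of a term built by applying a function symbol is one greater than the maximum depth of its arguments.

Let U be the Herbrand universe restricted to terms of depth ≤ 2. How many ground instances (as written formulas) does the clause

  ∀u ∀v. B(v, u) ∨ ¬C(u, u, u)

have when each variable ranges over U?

4

Ground terms of depth ≤ 2:
  With no function symbols every ground term is a constant, so there are exactly 2 ground terms at every depth bound.
  N_0 = 2
  N_1 = 2
  N_2 = 2
So there are 2 ground terms available for substitution.
The body mentions every one of the 2 quantified variables; since ground terms form a free algebra, no two substitutions collapse to the same formula.
Number of ground instances = 2^2 = 4.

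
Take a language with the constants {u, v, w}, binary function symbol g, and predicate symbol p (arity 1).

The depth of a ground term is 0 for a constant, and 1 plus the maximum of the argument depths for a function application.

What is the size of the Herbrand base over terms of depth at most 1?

First count ground terms of depth ≤ 1.
If N_k denotes the number of depth-≤k ground terms, the 3 constants give N_0 = 3, and each function symbol of arity r contributes N_{k-1}^r new terms at level k: N_k = 3 + N_{k-1}^2.
N_0 = 3
N_1 = 3 + 3^2 = 12
Explicitly: u, v, w, g(u, u), g(u, v), g(u, w), g(v, u), g(v, v), g(v, w), g(w, u), g(w, v), g(w, w).
So |H| = 12.
Each predicate of arity r yields |H|^r ground atoms (one per choice of an r-tuple from H):
  p: 12
Total ground atoms: 12.

12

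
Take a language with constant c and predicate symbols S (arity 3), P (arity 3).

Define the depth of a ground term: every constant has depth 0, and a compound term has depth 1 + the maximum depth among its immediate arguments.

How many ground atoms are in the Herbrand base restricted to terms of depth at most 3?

First count ground terms of depth ≤ 3.
With no function symbols every ground term is a constant, so there is exactly 1 ground term at every depth bound.
N_0 = 1
N_1 = 1
N_2 = 1
N_3 = 1
So |H| = 1.
A ground atom is a predicate applied to a tuple of terms from H, so the count is the sum over predicates of |H|^arity:
  S: 1^3 = 1;  P: 1^3 = 1
Total ground atoms: 1 + 1 = 2.

2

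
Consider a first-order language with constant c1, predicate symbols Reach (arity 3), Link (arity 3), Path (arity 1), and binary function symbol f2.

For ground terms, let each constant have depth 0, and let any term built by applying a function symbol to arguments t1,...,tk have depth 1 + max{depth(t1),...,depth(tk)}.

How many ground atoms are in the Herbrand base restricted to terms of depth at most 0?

First count ground terms of depth ≤ 0.
Let N_k count ground terms of depth at most k. Each non-constant term of depth ≤ k is some function symbol applied to depth-≤(k−1) arguments, giving N_k = 1 + N_{k-1}^2.
N_0 = 1
So |H| = 1.
A ground atom is a predicate applied to a tuple of terms from H, so the count is the sum over predicates of |H|^arity:
  Reach: 1^3 = 1;  Link: 1^3 = 1;  Path: 1
Total ground atoms: 1 + 1 + 1 = 3.

3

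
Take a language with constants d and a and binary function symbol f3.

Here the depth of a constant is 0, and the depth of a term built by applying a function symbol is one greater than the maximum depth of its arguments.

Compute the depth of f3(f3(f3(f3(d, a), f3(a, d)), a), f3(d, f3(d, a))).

4

depth(f3(d, a)) = 1 + max(0, 0) = 1
depth(f3(a, d)) = 1 + max(0, 0) = 1
depth(f3(f3(d, a), f3(a, d))) = 1 + max(1, 1) = 2
depth(f3(f3(f3(d, a), f3(a, d)), a)) = 1 + max(2, 0) = 3
depth(f3(d, f3(d, a))) = 1 + max(0, 1) = 2
depth(f3(f3(f3(f3(d, a), f3(a, d)), a), f3(d, f3(d, a)))) = 1 + max(3, 2) = 4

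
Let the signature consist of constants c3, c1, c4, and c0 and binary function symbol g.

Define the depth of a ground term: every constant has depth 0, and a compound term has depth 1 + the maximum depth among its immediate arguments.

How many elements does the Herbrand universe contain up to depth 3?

163220

Write N_k for the number of ground terms of depth ≤ k. A term of depth ≤ k is either a constant or a function symbol applied to arguments of depth ≤ k−1, so N_k = 4 + N_{k-1}^2.
N_0 = 4
N_1 = 4 + 4^2 = 20
N_2 = 4 + 20^2 = 404
N_3 = 4 + 404^2 = 163220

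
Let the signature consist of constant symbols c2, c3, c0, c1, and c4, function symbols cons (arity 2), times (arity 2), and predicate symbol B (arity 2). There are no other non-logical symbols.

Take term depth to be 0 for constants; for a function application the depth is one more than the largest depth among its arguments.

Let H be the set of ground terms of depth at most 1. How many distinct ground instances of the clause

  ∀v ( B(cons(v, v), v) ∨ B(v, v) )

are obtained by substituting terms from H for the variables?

55

Ground terms of depth ≤ 1:
  Let N_k = |{terms of depth ≤ k}|. Then N_0 = 5 and N_k = 5 + N_{k-1}^2 + N_{k-1}^2 for k ≥ 1 (one summand per function symbol, arity giving the exponent).
  N_0 = 5
  N_1 = 5 + 5^2 + 5^2 = 55
So there are 55 ground terms available for substitution.
The body mentions the single quantified variable v; since ground terms form a free algebra, no two substitutions collapse to the same formula.
Number of ground instances = 55.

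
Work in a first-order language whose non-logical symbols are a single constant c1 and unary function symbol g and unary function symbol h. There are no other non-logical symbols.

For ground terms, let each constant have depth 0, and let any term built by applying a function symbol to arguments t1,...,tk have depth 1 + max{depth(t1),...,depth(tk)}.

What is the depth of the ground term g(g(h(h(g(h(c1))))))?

depth(h(c1)) = 1 + depth(c1) = 1 + 0 = 1
depth(g(h(c1))) = 1 + depth(h(c1)) = 1 + 1 = 2
depth(h(g(h(c1)))) = 1 + depth(g(h(c1))) = 1 + 2 = 3
depth(h(h(g(h(c1))))) = 1 + depth(h(g(h(c1)))) = 1 + 3 = 4
depth(g(h(h(g(h(c1)))))) = 1 + depth(h(h(g(h(c1))))) = 1 + 4 = 5
depth(g(g(h(h(g(h(c1))))))) = 1 + depth(g(h(h(g(h(c1)))))) = 1 + 5 = 6

6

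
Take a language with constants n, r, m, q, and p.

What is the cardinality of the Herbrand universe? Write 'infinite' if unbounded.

5

There are no function symbols, so every ground term is one of the 5 constants.
The Herbrand universe is {n, r, m, q, p}, which is finite with 5 elements.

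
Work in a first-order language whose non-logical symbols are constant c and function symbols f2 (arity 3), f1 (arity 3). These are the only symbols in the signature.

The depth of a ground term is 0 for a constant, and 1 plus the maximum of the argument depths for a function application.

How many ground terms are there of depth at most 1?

Let N_k count ground terms of depth at most k. Each non-constant term of depth ≤ k is some function symbol applied to depth-≤(k−1) arguments, giving N_k = 1 + N_{k-1}^3 + N_{k-1}^3.
N_0 = 1
N_1 = 1 + 1^3 + 1^3 = 3

3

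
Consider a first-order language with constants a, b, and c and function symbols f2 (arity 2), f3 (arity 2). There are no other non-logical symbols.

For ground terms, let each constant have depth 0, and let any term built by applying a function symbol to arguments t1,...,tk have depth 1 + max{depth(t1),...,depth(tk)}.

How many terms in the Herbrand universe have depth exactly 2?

864

If N_k denotes the number of depth-≤k ground terms, the 3 constants give N_0 = 3, and each function symbol of arity r contributes N_{k-1}^r new terms at level k: N_k = 3 + N_{k-1}^2 + N_{k-1}^2.
N_0 = 3
N_1 = 3 + 3^2 + 3^2 = 21
N_2 = 3 + 21^2 + 21^2 = 885
Terms of depth exactly 2: N_2 − N_1 = 885 − 21 = 864.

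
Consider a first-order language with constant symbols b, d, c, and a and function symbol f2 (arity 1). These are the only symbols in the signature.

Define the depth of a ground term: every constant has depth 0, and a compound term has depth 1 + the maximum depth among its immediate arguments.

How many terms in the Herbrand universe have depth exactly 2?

4

If N_k denotes the number of depth-≤k ground terms, the 4 constants give N_0 = 4, and each function symbol of arity r contributes N_{k-1}^r new terms at level k: N_k = 4 + N_{k-1}.
N_0 = 4
N_1 = 4 + 4 = 8
N_2 = 4 + 8 = 12
Terms of depth exactly 2: N_2 − N_1 = 12 − 8 = 4.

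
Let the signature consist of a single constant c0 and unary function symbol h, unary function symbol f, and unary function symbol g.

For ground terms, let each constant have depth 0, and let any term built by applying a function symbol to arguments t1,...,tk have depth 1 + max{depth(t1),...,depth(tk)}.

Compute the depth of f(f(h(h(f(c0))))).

depth(f(c0)) = 1 + depth(c0) = 1 + 0 = 1
depth(h(f(c0))) = 1 + depth(f(c0)) = 1 + 1 = 2
depth(h(h(f(c0)))) = 1 + depth(h(f(c0))) = 1 + 2 = 3
depth(f(h(h(f(c0))))) = 1 + depth(h(h(f(c0)))) = 1 + 3 = 4
depth(f(f(h(h(f(c0)))))) = 1 + depth(f(h(h(f(c0))))) = 1 + 4 = 5

5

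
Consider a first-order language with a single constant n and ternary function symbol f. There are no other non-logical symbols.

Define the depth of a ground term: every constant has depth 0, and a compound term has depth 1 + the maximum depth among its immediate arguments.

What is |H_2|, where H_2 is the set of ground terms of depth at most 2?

Let N_k count ground terms of depth at most k. Each non-constant term of depth ≤ k is some function symbol applied to depth-≤(k−1) arguments, giving N_k = 1 + N_{k-1}^3.
N_0 = 1
N_1 = 1 + 1^3 = 2
N_2 = 1 + 2^3 = 9
Explicitly: n, f(n, n, n), f(n, n, f(n, n, n)), f(n, f(n, n, n), n), f(n, f(n, n, n), f(n, n, n)), f(f(n, n, n), n, n), f(f(n, n, n), n, f(n, n, n)), f(f(n, n, n), f(n, n, n), n), f(f(n, n, n), f(n, n, n), f(n, n, n)).

9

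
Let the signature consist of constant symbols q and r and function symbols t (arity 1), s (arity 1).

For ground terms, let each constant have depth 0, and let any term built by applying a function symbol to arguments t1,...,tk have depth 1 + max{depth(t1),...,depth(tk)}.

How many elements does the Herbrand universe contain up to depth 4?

62

Let N_k = |{terms of depth ≤ k}|. Then N_0 = 2 and N_k = 2 + N_{k-1} + N_{k-1} for k ≥ 1 (one summand per function symbol, arity giving the exponent).
N_0 = 2
N_1 = 2 + 2 + 2 = 6
N_2 = 2 + 6 + 6 = 14
N_3 = 2 + 14 + 14 = 30
N_4 = 2 + 30 + 30 = 62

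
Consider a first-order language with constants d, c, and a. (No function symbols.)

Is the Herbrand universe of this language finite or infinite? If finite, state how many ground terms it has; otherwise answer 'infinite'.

There are no function symbols, so every ground term is one of the 3 constants.
The Herbrand universe is {d, c, a}, which is finite with 3 elements.

3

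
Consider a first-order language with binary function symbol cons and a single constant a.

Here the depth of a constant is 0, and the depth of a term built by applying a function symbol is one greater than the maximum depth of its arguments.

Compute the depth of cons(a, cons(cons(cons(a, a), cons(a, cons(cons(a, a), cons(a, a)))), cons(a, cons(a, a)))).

6

depth(cons(a, a)) = 1 + max(0, 0) = 1
depth(cons(cons(a, a), cons(a, a))) = 1 + max(1, 1) = 2
depth(cons(a, cons(cons(a, a), cons(a, a)))) = 1 + max(0, 2) = 3
depth(cons(cons(a, a), cons(a, cons(cons(a, a), cons(a, a))))) = 1 + max(1, 3) = 4
depth(cons(a, cons(a, a))) = 1 + max(0, 1) = 2
depth(cons(cons(cons(a, a), cons(a, cons(cons(a, a), cons(a, a)))), cons(a, cons(a, a)))) = 1 + max(4, 2) = 5
depth(cons(a, cons(cons(cons(a, a), cons(a, cons(cons(a, a), cons(a, a)))), cons(a, cons(a, a))))) = 1 + max(0, 5) = 6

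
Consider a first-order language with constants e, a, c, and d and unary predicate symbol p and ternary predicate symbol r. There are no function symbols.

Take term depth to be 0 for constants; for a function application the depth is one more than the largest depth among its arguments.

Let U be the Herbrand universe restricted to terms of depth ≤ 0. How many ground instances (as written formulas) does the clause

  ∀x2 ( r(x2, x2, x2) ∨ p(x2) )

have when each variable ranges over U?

4

Ground terms of depth ≤ 0:
  With no function symbols every ground term is a constant, so there are exactly 4 ground terms at every depth bound.
  N_0 = 4
  Explicitly: e, a, c, d.
So there are 4 ground terms available for substitution.
The variable x2 ranges independently over the available ground terms, and distinct assignments produce distinct instances.
Number of ground instances = 4.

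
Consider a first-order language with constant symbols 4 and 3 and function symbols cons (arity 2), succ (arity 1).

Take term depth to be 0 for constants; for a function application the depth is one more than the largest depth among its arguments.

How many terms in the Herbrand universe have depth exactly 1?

6

Count level by level. With function symbols cons/2, succ/1, the terms of depth ≤ k are the 2 constants together with each function applied to depth-≤(k−1) tuples, so N_k = 2 + N_{k-1}^2 + N_{k-1}.
N_0 = 2
N_1 = 2 + 2^2 + 2 = 8
Terms of depth exactly 1: N_1 − N_0 = 8 − 2 = 6.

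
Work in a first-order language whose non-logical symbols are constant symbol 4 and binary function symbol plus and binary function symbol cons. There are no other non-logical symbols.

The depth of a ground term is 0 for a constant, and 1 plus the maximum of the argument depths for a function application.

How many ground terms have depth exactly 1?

Write N_k for the number of ground terms of depth ≤ k. A term of depth ≤ k is either a constant or a function symbol applied to arguments of depth ≤ k−1, so N_k = 1 + N_{k-1}^2 + N_{k-1}^2.
N_0 = 1
N_1 = 1 + 1^2 + 1^2 = 3
Terms of depth exactly 1: N_1 − N_0 = 3 − 1 = 2.

2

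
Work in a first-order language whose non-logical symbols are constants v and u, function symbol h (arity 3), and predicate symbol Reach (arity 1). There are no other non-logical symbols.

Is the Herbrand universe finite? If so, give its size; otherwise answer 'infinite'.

The signature has at least one function symbol (h, arity 3) and at least one constant (v).
Iterating h gives infinitely many distinct ground terms: v, h(v, v, v), h(h(v, v, v), h(v, v, v), h(v, v, v)), ...
So the Herbrand universe is infinite.

infinite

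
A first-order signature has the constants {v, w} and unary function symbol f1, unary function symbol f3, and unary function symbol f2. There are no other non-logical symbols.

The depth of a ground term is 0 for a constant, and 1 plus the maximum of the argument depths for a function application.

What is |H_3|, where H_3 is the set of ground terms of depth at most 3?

Write N_k for the number of ground terms of depth ≤ k. A term of depth ≤ k is either a constant or a function symbol applied to arguments of depth ≤ k−1, so N_k = 2 + N_{k-1} + N_{k-1} + N_{k-1}.
N_0 = 2
N_1 = 2 + 2 + 2 + 2 = 8
N_2 = 2 + 8 + 8 + 8 = 26
N_3 = 2 + 26 + 26 + 26 = 80

80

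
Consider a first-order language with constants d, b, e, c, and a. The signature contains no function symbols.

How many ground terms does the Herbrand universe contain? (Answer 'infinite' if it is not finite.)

There are no function symbols, so every ground term is one of the 5 constants.
The Herbrand universe is {d, b, e, c, a}, which is finite with 5 elements.

5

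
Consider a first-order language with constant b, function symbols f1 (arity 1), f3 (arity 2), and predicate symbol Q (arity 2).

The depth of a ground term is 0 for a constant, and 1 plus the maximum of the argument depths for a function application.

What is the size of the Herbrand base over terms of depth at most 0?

1

First count ground terms of depth ≤ 0.
Let N_k count ground terms of depth at most k. Each non-constant term of depth ≤ k is some function symbol applied to depth-≤(k−1) arguments, giving N_k = 1 + N_{k-1} + N_{k-1}^2.
N_0 = 1
So |H| = 1.
A ground atom is a predicate applied to a tuple of terms from H, so the count is the sum over predicates of |H|^arity:
  Q: 1^2 = 1
Total ground atoms: 1.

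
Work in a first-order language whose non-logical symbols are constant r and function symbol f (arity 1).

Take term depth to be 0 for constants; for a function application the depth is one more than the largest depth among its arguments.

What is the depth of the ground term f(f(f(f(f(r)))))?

depth(f(r)) = 1 + depth(r) = 1 + 0 = 1
depth(f(f(r))) = 1 + depth(f(r)) = 1 + 1 = 2
depth(f(f(f(r)))) = 1 + depth(f(f(r))) = 1 + 2 = 3
depth(f(f(f(f(r))))) = 1 + depth(f(f(f(r)))) = 1 + 3 = 4
depth(f(f(f(f(f(r)))))) = 1 + depth(f(f(f(f(r))))) = 1 + 4 = 5

5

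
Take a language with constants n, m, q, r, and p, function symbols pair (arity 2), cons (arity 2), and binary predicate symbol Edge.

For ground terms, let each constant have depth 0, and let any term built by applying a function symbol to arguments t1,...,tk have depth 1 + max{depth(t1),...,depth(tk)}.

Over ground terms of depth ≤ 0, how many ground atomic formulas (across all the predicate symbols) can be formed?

25

First count ground terms of depth ≤ 0.
Let N_k count ground terms of depth at most k. Each non-constant term of depth ≤ k is some function symbol applied to depth-≤(k−1) arguments, giving N_k = 5 + N_{k-1}^2 + N_{k-1}^2.
N_0 = 5
So |H| = 5.
For each predicate symbol, the number of ground atoms is |H| raised to its arity; summing:
  Edge: 5^2 = 25
Total ground atoms: 25.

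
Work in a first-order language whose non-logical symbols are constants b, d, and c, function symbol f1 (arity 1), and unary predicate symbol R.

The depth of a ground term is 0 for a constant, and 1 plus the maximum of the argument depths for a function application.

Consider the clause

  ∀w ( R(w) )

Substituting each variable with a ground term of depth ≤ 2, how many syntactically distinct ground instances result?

Ground terms of depth ≤ 2:
  Write N_k for the number of ground terms of depth ≤ k. A term of depth ≤ k is either a constant or a function symbol applied to arguments of depth ≤ k−1, so N_k = 3 + N_{k-1}.
  N_0 = 3
  N_1 = 3 + 3 = 6
  N_2 = 3 + 6 = 9
  Explicitly: b, d, c, f1(b), f1(d), f1(c), f1(f1(b)), f1(f1(d)), f1(f1(c)).
So there are 9 ground terms available for substitution.
The clause has 1 distinct variable (w), which appears in the body. In the free term algebra distinct substitutions yield syntactically distinct ground instances.
Number of ground instances = 9.

9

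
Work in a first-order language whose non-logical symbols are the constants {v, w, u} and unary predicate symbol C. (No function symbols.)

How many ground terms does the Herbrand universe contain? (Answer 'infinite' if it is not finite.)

There are no function symbols, so every ground term is one of the 3 constants.
The Herbrand universe is {v, w, u}, which is finite with 3 elements.

3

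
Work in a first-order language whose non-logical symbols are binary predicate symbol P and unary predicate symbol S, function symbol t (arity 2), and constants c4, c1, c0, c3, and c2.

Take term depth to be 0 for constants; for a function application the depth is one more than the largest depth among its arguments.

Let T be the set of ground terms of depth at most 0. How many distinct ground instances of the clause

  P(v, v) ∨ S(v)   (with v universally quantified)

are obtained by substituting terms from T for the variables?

Ground terms of depth ≤ 0:
  Let N_k count ground terms of depth at most k. Each non-constant term of depth ≤ k is some function symbol applied to depth-≤(k−1) arguments, giving N_k = 5 + N_{k-1}^2.
  N_0 = 5
So there are 5 ground terms available for substitution.
The variable v ranges independently over the available ground terms, and distinct assignments produce distinct instances.
Number of ground instances = 5.

5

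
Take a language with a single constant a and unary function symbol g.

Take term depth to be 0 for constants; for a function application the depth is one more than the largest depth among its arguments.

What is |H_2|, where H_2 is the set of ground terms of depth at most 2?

3

Let N_k count ground terms of depth at most k. Each non-constant term of depth ≤ k is some function symbol applied to depth-≤(k−1) arguments, giving N_k = 1 + N_{k-1}.
N_0 = 1
N_1 = 1 + 1 = 2
N_2 = 1 + 2 = 3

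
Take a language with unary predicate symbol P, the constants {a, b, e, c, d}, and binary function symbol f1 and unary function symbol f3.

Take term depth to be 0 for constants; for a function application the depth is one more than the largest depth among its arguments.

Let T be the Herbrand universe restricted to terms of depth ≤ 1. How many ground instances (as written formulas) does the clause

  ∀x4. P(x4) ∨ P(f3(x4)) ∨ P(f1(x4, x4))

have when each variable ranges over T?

Ground terms of depth ≤ 1:
  Let N_k count ground terms of depth at most k. Each non-constant term of depth ≤ k is some function symbol applied to depth-≤(k−1) arguments, giving N_k = 5 + N_{k-1}^2 + N_{k-1}.
  N_0 = 5
  N_1 = 5 + 5^2 + 5 = 35
So there are 35 ground terms available for substitution.
The body mentions the single quantified variable x4; since ground terms form a free algebra, no two substitutions collapse to the same formula.
Number of ground instances = 35.

35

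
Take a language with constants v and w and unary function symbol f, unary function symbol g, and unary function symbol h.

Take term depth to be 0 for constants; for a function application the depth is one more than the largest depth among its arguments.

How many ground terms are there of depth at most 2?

26

If N_k denotes the number of depth-≤k ground terms, the 2 constants give N_0 = 2, and each function symbol of arity r contributes N_{k-1}^r new terms at level k: N_k = 2 + N_{k-1} + N_{k-1} + N_{k-1}.
N_0 = 2
N_1 = 2 + 2 + 2 + 2 = 8
N_2 = 2 + 8 + 8 + 8 = 26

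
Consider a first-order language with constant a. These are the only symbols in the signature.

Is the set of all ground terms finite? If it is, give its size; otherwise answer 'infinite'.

There are no function symbols, so the only ground term is the single constant.
The Herbrand universe is {a}, finite with 1 element.

1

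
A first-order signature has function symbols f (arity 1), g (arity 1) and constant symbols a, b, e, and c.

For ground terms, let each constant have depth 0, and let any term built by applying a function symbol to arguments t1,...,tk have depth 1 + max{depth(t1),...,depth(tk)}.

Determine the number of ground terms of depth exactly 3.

32

Write N_k for the number of ground terms of depth ≤ k. A term of depth ≤ k is either a constant or a function symbol applied to arguments of depth ≤ k−1, so N_k = 4 + N_{k-1} + N_{k-1}.
N_0 = 4
N_1 = 4 + 4 + 4 = 12
N_2 = 4 + 12 + 12 = 28
N_3 = 4 + 28 + 28 = 60
Terms of depth exactly 3: N_3 − N_2 = 60 − 28 = 32.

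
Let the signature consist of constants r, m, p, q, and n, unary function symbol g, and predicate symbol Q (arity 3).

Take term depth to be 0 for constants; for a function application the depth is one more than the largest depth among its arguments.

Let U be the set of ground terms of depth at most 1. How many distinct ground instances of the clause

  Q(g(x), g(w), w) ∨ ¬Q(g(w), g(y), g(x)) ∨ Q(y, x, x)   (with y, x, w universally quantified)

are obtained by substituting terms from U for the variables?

Ground terms of depth ≤ 1:
  Write N_k for the number of ground terms of depth ≤ k. A term of depth ≤ k is either a constant or a function symbol applied to arguments of depth ≤ k−1, so N_k = 5 + N_{k-1}.
  N_0 = 5
  N_1 = 5 + 5 = 10
So there are 10 ground terms available for substitution.
The clause has 3 distinct variables (y, x, w), each appearing in the body. In the free term algebra distinct substitutions yield syntactically distinct ground instances.
Number of ground instances = 10^3 = 1000.

1000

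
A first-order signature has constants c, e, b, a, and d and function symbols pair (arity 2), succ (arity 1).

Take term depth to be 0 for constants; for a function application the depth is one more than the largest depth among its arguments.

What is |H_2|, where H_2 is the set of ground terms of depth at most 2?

Let N_k count ground terms of depth at most k. Each non-constant term of depth ≤ k is some function symbol applied to depth-≤(k−1) arguments, giving N_k = 5 + N_{k-1}^2 + N_{k-1}.
N_0 = 5
N_1 = 5 + 5^2 + 5 = 35
N_2 = 5 + 35^2 + 35 = 1265

1265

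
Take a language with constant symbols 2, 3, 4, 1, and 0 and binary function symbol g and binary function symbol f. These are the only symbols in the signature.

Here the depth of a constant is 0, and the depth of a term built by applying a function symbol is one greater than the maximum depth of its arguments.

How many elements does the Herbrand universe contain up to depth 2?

If N_k denotes the number of depth-≤k ground terms, the 5 constants give N_0 = 5, and each function symbol of arity r contributes N_{k-1}^r new terms at level k: N_k = 5 + N_{k-1}^2 + N_{k-1}^2.
N_0 = 5
N_1 = 5 + 5^2 + 5^2 = 55
N_2 = 5 + 55^2 + 55^2 = 6055

6055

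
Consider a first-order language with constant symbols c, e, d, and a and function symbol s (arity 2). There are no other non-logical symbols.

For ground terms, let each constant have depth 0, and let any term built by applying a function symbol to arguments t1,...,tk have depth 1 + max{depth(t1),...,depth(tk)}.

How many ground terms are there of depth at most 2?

Let N_k = |{terms of depth ≤ k}|. Then N_0 = 4 and N_k = 4 + N_{k-1}^2 for k ≥ 1 (one summand per function symbol, arity giving the exponent).
N_0 = 4
N_1 = 4 + 4^2 = 20
N_2 = 4 + 20^2 = 404

404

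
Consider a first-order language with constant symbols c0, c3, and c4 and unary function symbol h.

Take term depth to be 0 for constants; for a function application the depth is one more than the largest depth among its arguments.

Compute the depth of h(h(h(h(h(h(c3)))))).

6

depth(h(c3)) = 1 + depth(c3) = 1 + 0 = 1
depth(h(h(c3))) = 1 + depth(h(c3)) = 1 + 1 = 2
depth(h(h(h(c3)))) = 1 + depth(h(h(c3))) = 1 + 2 = 3
depth(h(h(h(h(c3))))) = 1 + depth(h(h(h(c3)))) = 1 + 3 = 4
depth(h(h(h(h(h(c3)))))) = 1 + depth(h(h(h(h(c3))))) = 1 + 4 = 5
depth(h(h(h(h(h(h(c3))))))) = 1 + depth(h(h(h(h(h(c3)))))) = 1 + 5 = 6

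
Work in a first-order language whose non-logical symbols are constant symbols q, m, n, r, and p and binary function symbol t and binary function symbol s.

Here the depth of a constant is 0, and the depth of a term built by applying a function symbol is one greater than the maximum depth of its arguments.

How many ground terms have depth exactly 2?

Write N_k for the number of ground terms of depth ≤ k. A term of depth ≤ k is either a constant or a function symbol applied to arguments of depth ≤ k−1, so N_k = 5 + N_{k-1}^2 + N_{k-1}^2.
N_0 = 5
N_1 = 5 + 5^2 + 5^2 = 55
N_2 = 5 + 55^2 + 55^2 = 6055
Terms of depth exactly 2: N_2 − N_1 = 6055 − 55 = 6000.

6000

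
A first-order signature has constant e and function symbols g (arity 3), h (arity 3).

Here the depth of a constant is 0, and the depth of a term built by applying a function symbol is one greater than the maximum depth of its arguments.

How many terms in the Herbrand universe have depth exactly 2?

Let N_k count ground terms of depth at most k. Each non-constant term of depth ≤ k is some function symbol applied to depth-≤(k−1) arguments, giving N_k = 1 + N_{k-1}^3 + N_{k-1}^3.
N_0 = 1
N_1 = 1 + 1^3 + 1^3 = 3
N_2 = 1 + 3^3 + 3^3 = 55
Terms of depth exactly 2: N_2 − N_1 = 55 − 3 = 52.

52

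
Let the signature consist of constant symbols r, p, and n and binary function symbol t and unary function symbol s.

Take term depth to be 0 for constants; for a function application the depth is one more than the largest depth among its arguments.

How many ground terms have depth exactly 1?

Count level by level. With function symbols t/2, s/1, the terms of depth ≤ k are the 3 constants together with each function applied to depth-≤(k−1) tuples, so N_k = 3 + N_{k-1}^2 + N_{k-1}.
N_0 = 3
N_1 = 3 + 3^2 + 3 = 15
Terms of depth exactly 1: N_1 − N_0 = 15 − 3 = 12.

12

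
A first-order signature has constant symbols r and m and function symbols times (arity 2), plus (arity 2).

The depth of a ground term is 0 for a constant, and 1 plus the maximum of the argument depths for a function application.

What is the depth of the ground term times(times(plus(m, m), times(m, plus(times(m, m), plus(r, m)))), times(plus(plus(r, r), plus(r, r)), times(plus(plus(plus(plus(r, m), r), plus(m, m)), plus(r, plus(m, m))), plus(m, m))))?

7

depth(plus(m, m)) = 1 + max(0, 0) = 1
depth(times(m, m)) = 1 + max(0, 0) = 1
depth(plus(r, m)) = 1 + max(0, 0) = 1
depth(plus(times(m, m), plus(r, m))) = 1 + max(1, 1) = 2
depth(times(m, plus(times(m, m), plus(r, m)))) = 1 + max(0, 2) = 3
depth(times(plus(m, m), times(m, plus(times(m, m), plus(r, m))))) = 1 + max(1, 3) = 4
depth(plus(r, r)) = 1 + max(0, 0) = 1
depth(plus(plus(r, r), plus(r, r))) = 1 + max(1, 1) = 2
depth(plus(plus(r, m), r)) = 1 + max(1, 0) = 2
depth(plus(plus(plus(r, m), r), plus(m, m))) = 1 + max(2, 1) = 3
depth(plus(r, plus(m, m))) = 1 + max(0, 1) = 2
depth(plus(plus(plus(plus(r, m), r), plus(m, m)), plus(r, plus(m, m)))) = 1 + max(3, 2) = 4
depth(times(plus(plus(plus(plus(r, m), r), plus(m, m)), plus(r, plus(m, m))), plus(m, m))) = 1 + max(4, 1) = 5
depth(times(plus(plus(r, r), plus(r, r)), times(plus(plus(plus(plus(r, m), r), plus(m, m)), plus(r, plus(m, m))), plus(m, m)))) = 1 + max(2, 5) = 6
depth(times(times(plus(m, m), times(m, plus(times(m, m), plus(r, m)))), times(plus(plus(r, r), plus(r, r)), times(plus(plus(plus(plus(r, m), r), plus(m, m)), plus(r, plus(m, m))), plus(m, m))))) = 1 + max(4, 6) = 7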